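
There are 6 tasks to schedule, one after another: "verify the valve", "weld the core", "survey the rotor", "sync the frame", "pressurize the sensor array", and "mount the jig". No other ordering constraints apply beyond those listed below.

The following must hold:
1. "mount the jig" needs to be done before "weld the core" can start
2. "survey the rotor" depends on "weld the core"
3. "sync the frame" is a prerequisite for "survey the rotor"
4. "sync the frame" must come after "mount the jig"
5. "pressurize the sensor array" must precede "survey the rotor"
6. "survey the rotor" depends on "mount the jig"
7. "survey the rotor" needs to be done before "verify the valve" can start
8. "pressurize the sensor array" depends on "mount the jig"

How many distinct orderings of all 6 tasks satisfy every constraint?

Only "mount the jig" has no prerequisites, so it must go first.
Systematically extending each partial ordering one task at a time and counting, there are 6 complete orderings.

6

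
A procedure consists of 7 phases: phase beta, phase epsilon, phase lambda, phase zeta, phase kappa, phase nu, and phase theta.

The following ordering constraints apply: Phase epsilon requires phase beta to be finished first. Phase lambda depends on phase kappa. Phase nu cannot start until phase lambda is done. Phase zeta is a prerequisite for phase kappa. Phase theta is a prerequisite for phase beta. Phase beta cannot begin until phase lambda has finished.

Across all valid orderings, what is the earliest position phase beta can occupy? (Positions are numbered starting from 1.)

5

Working backwards through the constraints from phase beta, its full set of required predecessors is phase lambda, phase zeta, phase kappa, phase theta — 4 of them.
So at minimum 4 phases come before phase beta, putting phase beta no earlier than position 5. That position is achievable by scheduling exactly those predecessors first.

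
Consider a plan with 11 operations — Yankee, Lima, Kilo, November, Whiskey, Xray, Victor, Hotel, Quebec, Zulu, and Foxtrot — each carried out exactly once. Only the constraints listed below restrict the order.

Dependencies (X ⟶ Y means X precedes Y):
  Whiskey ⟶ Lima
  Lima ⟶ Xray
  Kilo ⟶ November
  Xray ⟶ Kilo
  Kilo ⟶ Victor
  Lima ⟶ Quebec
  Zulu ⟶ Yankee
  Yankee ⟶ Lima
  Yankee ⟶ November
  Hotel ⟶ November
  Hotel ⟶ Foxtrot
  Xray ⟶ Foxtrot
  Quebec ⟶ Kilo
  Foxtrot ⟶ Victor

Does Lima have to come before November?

Yes

There is a constraint chain Lima → Quebec → Kilo → November.
Hence Lima necessarily comes before November.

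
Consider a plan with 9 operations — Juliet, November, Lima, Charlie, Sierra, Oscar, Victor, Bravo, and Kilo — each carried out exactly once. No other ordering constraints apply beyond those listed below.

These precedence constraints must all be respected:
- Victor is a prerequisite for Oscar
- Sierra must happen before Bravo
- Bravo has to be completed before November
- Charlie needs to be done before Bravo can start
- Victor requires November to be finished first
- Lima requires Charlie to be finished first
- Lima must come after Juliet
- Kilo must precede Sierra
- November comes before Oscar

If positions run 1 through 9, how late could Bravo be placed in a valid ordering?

6

The operations that are forced after Bravo, directly or by a chain of constraints, are November, Oscar, Victor. That's 3 operations.
With 3 mandatory successors out of 9 operations total, the latest slot for Bravo is 9−3 = 6, and it's reachable by doing all non-successors before Bravo.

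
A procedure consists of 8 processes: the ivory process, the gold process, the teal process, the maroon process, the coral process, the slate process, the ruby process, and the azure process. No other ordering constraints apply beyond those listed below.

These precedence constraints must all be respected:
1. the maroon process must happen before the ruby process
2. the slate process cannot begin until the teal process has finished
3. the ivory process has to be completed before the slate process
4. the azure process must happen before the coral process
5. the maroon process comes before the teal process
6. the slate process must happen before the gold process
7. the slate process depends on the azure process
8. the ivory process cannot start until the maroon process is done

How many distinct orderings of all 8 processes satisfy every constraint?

238

The processes with no prerequisites are the maroon process, the azure process; any of them can be placed first.
Enumerating by repeatedly choosing an available process (one whose prerequisites are all placed) gives 238 distinct complete orderings.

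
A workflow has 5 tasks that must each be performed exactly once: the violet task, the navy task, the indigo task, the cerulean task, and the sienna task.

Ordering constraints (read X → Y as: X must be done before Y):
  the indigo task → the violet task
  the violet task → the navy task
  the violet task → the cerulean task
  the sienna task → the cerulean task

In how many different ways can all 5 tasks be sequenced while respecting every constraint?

7

2 tasks have no prerequisites (the indigo task, the sienna task), so any of them could come first.
Systematically extending each partial ordering one task at a time and counting, there are 7 complete orderings.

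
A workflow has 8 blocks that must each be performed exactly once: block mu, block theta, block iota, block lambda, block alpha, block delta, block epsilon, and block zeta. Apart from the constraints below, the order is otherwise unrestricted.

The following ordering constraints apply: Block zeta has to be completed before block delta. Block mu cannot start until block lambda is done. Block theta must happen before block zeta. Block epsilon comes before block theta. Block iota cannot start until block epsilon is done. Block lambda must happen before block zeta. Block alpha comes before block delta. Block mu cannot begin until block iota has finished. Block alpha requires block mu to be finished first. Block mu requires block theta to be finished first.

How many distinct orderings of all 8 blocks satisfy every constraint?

The blocks with no prerequisites are block lambda, block epsilon; any of them can be placed first.
Counting all ways to extend the partial order to a total order gives 27.

27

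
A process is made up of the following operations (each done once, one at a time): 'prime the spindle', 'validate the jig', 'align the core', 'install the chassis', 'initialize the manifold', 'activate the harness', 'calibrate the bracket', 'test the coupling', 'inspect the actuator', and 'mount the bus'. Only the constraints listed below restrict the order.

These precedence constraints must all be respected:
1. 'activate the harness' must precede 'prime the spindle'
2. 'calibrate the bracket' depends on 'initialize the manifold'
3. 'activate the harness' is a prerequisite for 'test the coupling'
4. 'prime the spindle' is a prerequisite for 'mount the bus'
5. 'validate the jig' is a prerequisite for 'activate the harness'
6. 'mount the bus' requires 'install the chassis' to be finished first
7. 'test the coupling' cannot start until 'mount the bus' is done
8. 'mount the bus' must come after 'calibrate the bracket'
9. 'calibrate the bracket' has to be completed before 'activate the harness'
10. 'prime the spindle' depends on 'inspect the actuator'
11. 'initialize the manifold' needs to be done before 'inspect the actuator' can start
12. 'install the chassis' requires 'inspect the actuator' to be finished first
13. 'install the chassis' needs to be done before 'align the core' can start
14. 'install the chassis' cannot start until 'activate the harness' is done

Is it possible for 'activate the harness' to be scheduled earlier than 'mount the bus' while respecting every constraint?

The constraints force 'activate the harness' before 'mount the bus', so yes — every valid ordering has 'activate the harness' earlier.

Yes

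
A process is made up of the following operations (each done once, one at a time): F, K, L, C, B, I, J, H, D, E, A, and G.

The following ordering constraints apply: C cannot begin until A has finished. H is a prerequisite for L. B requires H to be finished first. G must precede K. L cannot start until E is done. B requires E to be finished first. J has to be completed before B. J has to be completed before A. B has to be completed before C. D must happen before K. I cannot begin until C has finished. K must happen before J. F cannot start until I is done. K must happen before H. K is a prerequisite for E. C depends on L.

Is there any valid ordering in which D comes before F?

Yes

Every valid ordering already has D before F (the constraints require it), so in particular at least one does.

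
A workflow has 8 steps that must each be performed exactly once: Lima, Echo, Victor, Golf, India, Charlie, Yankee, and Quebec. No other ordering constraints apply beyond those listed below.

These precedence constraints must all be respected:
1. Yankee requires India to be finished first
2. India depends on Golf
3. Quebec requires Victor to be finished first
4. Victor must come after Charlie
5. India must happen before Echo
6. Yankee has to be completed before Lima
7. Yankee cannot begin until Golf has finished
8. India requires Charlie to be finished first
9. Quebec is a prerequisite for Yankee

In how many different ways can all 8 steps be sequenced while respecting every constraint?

2 steps have no prerequisites (Golf, Charlie), so any of them could come first.
Counting all ways to extend the partial order to a total order gives 34.

34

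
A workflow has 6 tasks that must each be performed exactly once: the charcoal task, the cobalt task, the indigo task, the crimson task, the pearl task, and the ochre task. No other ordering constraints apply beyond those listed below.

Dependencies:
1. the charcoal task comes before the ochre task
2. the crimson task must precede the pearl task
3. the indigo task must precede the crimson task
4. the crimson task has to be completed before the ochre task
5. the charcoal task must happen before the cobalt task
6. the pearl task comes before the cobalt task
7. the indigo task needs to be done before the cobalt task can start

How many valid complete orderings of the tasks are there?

11

2 tasks have no prerequisites (the charcoal task, the indigo task), so any of them could come first.
Systematically extending each partial ordering one task at a time and counting, there are 11 complete orderings.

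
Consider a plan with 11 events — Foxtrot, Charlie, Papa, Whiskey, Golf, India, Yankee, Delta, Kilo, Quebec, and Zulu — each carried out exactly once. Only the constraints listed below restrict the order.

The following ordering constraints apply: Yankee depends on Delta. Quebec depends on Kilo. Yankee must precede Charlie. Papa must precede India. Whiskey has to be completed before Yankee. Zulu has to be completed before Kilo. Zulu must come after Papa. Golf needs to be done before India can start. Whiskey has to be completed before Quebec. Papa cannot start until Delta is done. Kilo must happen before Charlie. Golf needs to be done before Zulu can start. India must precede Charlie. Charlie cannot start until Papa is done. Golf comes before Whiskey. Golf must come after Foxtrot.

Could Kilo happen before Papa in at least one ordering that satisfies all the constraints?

No

There is a dependency chain Papa → Zulu → Kilo, so Kilo always comes after Papa.
So no valid ordering can have Kilo before Papa.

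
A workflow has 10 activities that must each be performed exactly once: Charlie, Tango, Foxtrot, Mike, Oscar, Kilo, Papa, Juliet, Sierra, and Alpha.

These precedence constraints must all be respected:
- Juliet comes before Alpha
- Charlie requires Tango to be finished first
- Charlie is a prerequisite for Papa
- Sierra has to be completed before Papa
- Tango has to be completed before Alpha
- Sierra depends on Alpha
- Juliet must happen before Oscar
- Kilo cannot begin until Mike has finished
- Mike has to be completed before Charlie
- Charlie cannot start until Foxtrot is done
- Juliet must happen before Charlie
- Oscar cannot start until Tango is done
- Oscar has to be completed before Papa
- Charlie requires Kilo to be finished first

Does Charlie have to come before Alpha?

No

Charlie and Alpha are not related by any chain of constraints.
There exist valid orderings with Alpha before Charlie, so Charlie is not required to come first.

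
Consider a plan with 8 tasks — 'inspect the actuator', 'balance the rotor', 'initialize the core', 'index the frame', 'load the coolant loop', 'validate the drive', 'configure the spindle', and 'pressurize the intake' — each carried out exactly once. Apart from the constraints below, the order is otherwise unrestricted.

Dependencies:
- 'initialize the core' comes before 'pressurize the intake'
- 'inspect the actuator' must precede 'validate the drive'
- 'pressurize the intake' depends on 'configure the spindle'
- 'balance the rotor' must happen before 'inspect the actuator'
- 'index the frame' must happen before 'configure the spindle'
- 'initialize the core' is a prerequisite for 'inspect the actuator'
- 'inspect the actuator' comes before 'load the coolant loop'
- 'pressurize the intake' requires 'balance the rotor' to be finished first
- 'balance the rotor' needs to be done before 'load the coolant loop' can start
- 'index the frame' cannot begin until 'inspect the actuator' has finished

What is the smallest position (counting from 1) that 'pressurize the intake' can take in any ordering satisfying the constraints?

The tasks that are forced before 'pressurize the intake', directly or transitively, are 'inspect the actuator', 'balance the rotor', 'initialize the core', 'index the frame', 'configure the spindle'. That's 5 tasks.
So at minimum 5 tasks come before 'pressurize the intake', putting 'pressurize the intake' no earlier than position 6. That position is achievable by scheduling exactly those predecessors first.

6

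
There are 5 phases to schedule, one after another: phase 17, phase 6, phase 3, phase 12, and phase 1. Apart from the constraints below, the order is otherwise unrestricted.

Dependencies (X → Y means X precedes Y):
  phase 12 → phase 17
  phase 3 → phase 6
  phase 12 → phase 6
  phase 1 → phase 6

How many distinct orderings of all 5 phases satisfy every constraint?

The phases with no prerequisites are phase 3, phase 12, phase 1; any of them can be placed first.
Enumerating by repeatedly choosing an available phase (one whose prerequisites are all placed) gives 18 distinct complete orderings.

18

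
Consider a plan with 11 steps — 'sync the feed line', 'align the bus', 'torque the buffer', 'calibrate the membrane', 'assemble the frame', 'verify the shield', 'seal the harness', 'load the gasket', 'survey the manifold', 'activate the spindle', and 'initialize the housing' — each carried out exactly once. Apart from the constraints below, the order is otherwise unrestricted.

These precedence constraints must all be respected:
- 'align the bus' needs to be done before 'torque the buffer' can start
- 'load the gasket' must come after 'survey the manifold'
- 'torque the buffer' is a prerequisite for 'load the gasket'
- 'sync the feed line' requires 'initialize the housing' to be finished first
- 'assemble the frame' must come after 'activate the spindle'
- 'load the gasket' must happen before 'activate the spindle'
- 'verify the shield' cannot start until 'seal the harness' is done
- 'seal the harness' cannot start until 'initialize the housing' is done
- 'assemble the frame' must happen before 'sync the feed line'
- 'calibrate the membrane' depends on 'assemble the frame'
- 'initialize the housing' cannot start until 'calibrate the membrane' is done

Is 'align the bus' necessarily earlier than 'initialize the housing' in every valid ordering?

Yes

Following the dependencies: 'align the bus' → 'torque the buffer' → 'load the gasket' → 'activate the spindle' → 'assemble the frame' → 'calibrate the membrane' → 'initialize the housing'.
Hence 'align the bus' necessarily comes before 'initialize the housing'.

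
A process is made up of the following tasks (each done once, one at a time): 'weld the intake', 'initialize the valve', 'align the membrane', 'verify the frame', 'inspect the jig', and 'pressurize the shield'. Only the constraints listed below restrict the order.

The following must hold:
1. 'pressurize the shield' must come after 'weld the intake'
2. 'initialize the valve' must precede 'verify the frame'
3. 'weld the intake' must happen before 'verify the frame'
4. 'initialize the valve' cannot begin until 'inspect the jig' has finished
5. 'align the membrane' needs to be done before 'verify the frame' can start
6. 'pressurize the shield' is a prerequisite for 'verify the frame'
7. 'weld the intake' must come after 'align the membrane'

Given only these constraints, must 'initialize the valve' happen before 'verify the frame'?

Following the dependencies: 'initialize the valve' → 'verify the frame'.
So 'initialize the valve' must precede 'verify the frame' in any valid ordering.

Yes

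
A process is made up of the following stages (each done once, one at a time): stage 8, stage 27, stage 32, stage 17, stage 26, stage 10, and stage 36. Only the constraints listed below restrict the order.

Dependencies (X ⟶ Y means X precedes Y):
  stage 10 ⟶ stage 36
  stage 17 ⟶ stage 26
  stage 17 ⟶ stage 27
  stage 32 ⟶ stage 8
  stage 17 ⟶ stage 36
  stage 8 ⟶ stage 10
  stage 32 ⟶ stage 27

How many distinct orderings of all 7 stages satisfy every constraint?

62

2 stages have no prerequisites (stage 32, stage 17), so any of them could come first.
Systematically extending each partial ordering one stage at a time and counting, there are 62 complete orderings.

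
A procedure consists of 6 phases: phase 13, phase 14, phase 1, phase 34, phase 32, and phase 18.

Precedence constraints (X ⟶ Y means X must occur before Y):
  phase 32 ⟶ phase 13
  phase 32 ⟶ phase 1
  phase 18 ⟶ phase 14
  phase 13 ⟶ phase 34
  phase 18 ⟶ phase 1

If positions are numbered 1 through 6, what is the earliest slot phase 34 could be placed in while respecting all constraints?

3

Working backwards through the constraints from phase 34, its full set of required predecessors is phase 13, phase 32 — 2 of them.
With 2 mandatory predecessors, the earliest phase 34 can sit is position 2+1 = 3, and placing just those 2 first achieves it.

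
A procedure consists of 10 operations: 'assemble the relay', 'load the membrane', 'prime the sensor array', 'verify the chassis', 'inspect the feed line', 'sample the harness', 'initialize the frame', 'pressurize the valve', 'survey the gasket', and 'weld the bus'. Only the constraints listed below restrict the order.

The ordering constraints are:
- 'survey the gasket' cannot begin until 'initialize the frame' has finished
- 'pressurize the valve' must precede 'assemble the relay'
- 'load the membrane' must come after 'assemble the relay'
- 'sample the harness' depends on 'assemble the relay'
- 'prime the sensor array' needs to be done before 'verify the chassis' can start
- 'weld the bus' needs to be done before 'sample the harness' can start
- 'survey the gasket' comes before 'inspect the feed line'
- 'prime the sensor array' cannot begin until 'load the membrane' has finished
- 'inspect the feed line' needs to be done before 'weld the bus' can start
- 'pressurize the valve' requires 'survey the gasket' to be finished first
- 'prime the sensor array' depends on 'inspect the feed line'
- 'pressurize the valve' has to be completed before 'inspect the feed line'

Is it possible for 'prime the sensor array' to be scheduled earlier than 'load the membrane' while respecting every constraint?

No

There is a dependency chain 'load the membrane' → 'prime the sensor array', so 'prime the sensor array' always comes after 'load the membrane'.
Hence 'prime the sensor array' can never be scheduled before 'load the membrane'.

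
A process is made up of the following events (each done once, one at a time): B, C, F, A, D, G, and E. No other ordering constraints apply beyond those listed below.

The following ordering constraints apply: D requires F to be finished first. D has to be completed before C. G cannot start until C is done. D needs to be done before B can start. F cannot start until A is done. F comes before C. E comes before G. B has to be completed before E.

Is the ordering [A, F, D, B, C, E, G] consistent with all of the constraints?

Going through the constraints one by one, each required predecessor appears earlier in the sequence than its dependent — e.g. F (position 2) is before C (position 5), as required.

Yes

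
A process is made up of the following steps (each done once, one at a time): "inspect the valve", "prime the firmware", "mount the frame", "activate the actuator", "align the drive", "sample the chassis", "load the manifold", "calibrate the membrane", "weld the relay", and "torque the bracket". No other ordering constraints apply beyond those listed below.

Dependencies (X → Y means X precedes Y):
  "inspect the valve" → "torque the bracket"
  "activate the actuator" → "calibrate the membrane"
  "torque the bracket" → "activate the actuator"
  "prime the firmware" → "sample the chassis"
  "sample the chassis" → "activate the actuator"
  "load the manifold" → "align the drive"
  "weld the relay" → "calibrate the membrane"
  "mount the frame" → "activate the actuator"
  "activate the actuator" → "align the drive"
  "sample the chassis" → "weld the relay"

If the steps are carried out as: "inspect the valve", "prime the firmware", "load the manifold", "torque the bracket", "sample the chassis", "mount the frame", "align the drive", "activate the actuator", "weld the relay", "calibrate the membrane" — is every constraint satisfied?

The sequence places "align the drive" ahead of "activate the actuator".
But one of the constraints requires "activate the actuator" before "align the drive", so this ordering violates it.

No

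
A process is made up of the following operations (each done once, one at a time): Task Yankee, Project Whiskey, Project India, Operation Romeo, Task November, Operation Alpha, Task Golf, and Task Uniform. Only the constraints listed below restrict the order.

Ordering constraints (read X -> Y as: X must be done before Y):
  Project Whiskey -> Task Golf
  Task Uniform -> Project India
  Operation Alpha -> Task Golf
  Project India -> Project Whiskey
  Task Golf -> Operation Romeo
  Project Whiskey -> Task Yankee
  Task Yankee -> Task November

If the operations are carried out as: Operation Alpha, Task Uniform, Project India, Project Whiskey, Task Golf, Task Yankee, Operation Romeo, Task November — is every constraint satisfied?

Yes

Going through the constraints one by one, each required predecessor appears earlier in the sequence than its dependent — e.g. Operation Alpha (position 1) is before Task Golf (position 5), as required.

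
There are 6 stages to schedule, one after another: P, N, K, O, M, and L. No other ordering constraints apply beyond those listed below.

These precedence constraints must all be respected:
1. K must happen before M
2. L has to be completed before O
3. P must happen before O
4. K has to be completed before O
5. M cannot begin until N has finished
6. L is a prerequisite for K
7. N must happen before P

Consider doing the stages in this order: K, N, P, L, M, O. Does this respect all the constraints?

In the proposed order, K appears before L.
Since L is required before K, the ordering is invalid.

No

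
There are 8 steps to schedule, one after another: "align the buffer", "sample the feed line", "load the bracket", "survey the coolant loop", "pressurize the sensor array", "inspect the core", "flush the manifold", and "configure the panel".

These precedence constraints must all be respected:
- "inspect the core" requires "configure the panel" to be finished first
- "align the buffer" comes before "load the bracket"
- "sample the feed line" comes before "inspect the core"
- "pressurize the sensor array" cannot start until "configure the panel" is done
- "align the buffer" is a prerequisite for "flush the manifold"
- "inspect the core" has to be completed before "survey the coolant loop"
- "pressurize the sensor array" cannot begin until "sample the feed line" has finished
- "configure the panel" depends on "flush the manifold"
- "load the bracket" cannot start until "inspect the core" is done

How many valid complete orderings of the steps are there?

32

The steps with no prerequisites are "align the buffer", "sample the feed line"; any of them can be placed first.
Counting all ways to extend the partial order to a total order gives 32.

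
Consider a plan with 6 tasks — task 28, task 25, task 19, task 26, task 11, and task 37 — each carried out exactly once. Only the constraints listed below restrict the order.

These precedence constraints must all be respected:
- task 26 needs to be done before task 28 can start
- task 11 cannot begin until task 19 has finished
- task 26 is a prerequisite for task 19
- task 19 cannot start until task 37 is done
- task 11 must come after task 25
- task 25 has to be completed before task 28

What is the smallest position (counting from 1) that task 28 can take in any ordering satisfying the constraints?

3

Every task that must precede task 28 has to come before it. Tracing all chains that end at task 28, those tasks are: task 25, task 26 — 2 in total.
With 2 mandatory predecessors, the earliest task 28 can sit is position 2+1 = 3, and placing just those 2 first achieves it.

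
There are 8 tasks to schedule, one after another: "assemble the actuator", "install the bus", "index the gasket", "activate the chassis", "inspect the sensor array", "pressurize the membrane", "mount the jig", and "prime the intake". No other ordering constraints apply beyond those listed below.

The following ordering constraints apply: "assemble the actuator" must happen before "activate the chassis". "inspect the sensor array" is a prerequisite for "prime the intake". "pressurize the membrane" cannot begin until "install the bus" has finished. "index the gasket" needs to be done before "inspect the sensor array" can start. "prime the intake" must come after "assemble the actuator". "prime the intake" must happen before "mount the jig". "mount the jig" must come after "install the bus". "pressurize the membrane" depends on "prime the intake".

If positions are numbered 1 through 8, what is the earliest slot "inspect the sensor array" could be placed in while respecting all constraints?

The only task forced before "inspect the sensor array" (directly or transitively) is "index the gasket".
So at minimum 1 task comes before "inspect the sensor array", putting "inspect the sensor array" no earlier than position 2. That position is achievable by scheduling exactly that predecessor first.

2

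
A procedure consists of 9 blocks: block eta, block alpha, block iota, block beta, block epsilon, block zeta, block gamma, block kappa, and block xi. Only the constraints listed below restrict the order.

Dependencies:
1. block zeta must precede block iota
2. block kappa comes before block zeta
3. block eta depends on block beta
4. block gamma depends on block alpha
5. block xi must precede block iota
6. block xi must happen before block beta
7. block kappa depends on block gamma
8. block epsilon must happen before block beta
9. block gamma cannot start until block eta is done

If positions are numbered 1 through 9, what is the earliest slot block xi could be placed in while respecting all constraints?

Nothing is required before block xi; it can be the very first block.

1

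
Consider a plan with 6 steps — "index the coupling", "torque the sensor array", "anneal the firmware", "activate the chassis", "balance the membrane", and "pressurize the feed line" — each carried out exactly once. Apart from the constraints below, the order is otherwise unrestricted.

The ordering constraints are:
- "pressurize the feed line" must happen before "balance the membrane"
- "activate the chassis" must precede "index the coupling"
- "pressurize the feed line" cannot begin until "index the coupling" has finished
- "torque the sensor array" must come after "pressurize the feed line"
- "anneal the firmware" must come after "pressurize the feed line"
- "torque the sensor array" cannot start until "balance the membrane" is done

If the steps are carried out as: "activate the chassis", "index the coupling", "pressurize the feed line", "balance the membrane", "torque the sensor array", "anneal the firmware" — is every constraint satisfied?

Yes

Going through the constraints one by one, each required predecessor appears earlier in the sequence than its dependent — e.g. "pressurize the feed line" (position 3) is before "anneal the firmware" (position 6), as required.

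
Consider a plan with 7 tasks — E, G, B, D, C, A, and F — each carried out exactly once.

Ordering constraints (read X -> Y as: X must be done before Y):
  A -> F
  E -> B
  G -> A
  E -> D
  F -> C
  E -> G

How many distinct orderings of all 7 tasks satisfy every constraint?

E is the only task with nothing required before it, so every ordering starts there.
Systematically extending each partial ordering one task at a time and counting, there are 30 complete orderings.

30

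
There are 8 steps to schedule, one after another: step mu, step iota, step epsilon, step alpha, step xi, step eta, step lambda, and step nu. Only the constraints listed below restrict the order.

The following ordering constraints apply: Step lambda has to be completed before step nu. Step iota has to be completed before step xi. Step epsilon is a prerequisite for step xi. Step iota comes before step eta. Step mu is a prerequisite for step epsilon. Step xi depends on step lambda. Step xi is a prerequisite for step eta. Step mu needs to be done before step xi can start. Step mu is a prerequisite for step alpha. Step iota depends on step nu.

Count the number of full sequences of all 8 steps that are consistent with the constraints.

60

The steps with no prerequisites are step mu, step lambda; any of them can be placed first.
Systematically extending each partial ordering one step at a time and counting, there are 60 complete orderings.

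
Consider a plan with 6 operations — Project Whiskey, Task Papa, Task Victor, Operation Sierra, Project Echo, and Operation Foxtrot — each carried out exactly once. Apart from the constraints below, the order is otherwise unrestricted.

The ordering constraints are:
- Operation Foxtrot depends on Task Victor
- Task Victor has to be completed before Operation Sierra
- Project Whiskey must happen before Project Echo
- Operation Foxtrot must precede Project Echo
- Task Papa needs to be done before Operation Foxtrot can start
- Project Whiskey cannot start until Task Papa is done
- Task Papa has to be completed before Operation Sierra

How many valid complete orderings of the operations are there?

The operations with no prerequisites are Task Papa, Task Victor; any of them can be placed first.
Counting all ways to extend the partial order to a total order gives 19.

19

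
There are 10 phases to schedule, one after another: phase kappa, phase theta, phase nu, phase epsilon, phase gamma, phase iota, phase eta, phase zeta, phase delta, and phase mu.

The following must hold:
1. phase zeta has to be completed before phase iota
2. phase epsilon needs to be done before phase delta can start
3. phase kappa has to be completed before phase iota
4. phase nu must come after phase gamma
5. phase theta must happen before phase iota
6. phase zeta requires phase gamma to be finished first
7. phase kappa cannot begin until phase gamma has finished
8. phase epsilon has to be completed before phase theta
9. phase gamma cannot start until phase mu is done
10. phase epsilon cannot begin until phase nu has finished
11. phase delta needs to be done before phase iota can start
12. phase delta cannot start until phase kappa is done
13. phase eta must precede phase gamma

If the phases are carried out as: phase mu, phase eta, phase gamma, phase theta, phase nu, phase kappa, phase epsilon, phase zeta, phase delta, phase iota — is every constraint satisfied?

The sequence places phase theta ahead of phase epsilon.
But one of the constraints requires phase epsilon before phase theta, so this ordering violates it.

No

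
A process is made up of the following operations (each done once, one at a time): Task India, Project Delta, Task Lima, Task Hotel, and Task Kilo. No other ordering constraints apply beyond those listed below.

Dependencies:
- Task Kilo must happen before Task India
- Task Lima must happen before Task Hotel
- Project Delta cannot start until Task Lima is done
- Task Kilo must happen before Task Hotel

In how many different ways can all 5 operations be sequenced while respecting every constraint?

2 operations have no prerequisites (Task Lima, Task Kilo), so any of them could come first.
Enumerating by repeatedly choosing an available operation (one whose prerequisites are all placed) gives 16 distinct complete orderings.

16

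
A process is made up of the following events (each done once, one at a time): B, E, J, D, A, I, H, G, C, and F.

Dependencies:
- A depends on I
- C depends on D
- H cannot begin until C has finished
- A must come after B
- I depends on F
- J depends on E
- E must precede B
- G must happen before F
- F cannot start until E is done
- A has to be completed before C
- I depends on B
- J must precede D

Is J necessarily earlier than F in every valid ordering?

J and F are not related by any chain of constraints.
A valid ordering placing F before J exists, so the answer is no.

No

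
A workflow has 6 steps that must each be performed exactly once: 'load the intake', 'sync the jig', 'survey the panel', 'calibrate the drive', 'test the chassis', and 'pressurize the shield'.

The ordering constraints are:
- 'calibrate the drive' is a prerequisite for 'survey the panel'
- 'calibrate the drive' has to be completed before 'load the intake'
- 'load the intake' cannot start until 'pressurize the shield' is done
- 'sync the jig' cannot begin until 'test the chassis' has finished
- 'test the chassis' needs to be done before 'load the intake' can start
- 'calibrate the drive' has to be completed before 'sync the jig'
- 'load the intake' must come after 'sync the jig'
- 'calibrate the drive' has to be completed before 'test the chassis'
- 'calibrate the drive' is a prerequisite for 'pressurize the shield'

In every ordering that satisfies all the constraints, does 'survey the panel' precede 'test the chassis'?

No

Nothing in the constraints links 'survey the panel' and 'test the chassis'; they are unordered relative to each other.
A valid ordering placing 'test the chassis' before 'survey the panel' exists, so the answer is no.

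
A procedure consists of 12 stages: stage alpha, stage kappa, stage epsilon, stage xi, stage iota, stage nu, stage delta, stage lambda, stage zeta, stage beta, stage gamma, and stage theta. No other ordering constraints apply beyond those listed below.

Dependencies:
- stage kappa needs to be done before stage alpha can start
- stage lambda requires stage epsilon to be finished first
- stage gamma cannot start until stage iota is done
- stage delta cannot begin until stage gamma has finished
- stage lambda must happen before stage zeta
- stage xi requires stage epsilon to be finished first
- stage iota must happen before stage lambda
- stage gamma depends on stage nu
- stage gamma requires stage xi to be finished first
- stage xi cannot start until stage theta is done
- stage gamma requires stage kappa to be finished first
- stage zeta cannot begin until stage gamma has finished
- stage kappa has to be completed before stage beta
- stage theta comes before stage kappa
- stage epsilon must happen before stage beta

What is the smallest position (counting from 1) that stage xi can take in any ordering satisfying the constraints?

Working backwards through the constraints from stage xi, its full set of required predecessors is stage epsilon, stage theta — 2 of them.
So at minimum 2 stages come before stage xi, putting stage xi no earlier than position 3. That position is achievable by scheduling exactly those predecessors first.

3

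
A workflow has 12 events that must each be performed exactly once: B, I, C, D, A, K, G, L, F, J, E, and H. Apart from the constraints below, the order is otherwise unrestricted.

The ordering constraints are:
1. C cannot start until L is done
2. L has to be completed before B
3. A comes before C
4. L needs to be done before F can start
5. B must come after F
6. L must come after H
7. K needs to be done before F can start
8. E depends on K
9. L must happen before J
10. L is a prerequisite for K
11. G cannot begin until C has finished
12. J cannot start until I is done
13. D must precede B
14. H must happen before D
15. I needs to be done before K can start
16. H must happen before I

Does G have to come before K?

Nothing in the constraints links G and K; they are unordered relative to each other.
So G can come before K or after — it is not forced.

No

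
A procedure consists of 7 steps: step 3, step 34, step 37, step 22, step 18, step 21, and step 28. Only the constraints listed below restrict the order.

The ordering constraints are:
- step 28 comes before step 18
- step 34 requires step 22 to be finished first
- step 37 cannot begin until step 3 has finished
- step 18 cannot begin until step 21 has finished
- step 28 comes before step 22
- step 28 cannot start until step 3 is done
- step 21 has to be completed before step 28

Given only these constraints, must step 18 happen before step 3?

There is a chain step 3 → step 28 → step 18, which puts step 3 before step 18.
So step 18 does not have to come before step 3 — it cannot.

No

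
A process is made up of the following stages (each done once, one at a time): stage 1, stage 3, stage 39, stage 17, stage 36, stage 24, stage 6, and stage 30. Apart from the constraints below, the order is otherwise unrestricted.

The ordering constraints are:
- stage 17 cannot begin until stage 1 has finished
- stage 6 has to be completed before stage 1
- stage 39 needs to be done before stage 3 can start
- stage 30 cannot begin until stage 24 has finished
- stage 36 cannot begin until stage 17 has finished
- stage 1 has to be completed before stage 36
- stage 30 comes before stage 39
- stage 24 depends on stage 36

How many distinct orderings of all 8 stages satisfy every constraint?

1

Only stage 6 has no prerequisites, so it must go first.
Continuing from there, at each step only one stage has all its prerequisites placed, so the ordering is fully determined — there is exactly 1.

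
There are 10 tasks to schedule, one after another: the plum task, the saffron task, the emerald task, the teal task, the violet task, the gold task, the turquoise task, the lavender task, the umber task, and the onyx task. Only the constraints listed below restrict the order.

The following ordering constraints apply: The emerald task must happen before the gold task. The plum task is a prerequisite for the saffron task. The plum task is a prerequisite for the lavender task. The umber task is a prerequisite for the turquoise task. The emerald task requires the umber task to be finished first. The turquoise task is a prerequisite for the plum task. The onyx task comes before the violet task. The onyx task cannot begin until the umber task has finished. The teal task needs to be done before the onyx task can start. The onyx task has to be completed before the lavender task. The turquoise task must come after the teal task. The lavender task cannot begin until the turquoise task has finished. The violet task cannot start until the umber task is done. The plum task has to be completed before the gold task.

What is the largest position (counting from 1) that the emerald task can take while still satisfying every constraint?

9

The only task forced after the emerald task (directly or by a chain) is the gold task.
So at least 1 task follows the emerald task, putting the emerald task no later than position 9. That position is achievable by scheduling everything else first.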